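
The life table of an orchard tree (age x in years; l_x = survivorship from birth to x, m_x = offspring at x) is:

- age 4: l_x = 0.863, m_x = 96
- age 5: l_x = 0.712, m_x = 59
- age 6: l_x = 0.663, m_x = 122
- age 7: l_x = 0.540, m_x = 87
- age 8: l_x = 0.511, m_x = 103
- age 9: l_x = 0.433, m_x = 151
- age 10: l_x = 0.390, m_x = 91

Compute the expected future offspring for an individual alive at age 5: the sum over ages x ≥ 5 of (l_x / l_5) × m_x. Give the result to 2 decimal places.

454.19

l_5 = 0.712. Conditional survival from age 5 to x is l_x / l_5.
  x=5: (0.712/0.712) × 59 = 59.0000
  x=6: (0.663/0.712) × 122 = 113.6039
  x=7: (0.540/0.712) × 87 = 65.9831
  x=8: (0.511/0.712) × 103 = 73.9228
  x=9: (0.433/0.712) × 151 = 91.8301
  x=10: (0.390/0.712) × 91 = 49.8455
Sum = 59.0000 + 113.6039 + 65.9831 + 73.9228 + 91.8301 + 49.8455 = 454.1854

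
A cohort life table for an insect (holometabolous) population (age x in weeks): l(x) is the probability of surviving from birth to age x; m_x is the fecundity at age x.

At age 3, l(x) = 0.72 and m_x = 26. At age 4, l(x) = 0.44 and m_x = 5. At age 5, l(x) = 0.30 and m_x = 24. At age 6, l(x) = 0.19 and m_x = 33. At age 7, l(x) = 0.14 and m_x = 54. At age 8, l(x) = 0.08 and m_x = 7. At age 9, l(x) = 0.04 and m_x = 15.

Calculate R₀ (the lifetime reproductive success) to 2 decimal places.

43.11

R₀ = Σ l(x) m_x:
  age 3: 0.72 × 26 = 18.7200
  age 4: 0.44 × 5 = 2.2000
  age 5: 0.30 × 24 = 7.2000
  age 6: 0.19 × 33 = 6.2700
  age 7: 0.14 × 54 = 7.5600
  age 8: 0.08 × 7 = 0.5600
  age 9: 0.04 × 15 = 0.6000
R₀ = 18.7200 + 2.2000 + 7.2000 + 6.2700 + 7.5600 + 0.5600 + 0.6000 = 43.1100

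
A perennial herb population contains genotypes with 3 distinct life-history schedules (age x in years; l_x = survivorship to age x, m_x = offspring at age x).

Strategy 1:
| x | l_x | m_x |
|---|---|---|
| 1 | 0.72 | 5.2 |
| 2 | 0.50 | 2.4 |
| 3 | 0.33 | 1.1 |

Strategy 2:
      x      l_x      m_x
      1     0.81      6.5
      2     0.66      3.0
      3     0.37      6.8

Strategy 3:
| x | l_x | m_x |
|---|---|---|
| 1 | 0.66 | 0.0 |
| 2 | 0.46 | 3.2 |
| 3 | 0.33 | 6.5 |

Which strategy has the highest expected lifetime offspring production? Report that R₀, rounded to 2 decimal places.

9.76

Strategy 1: R₀ = 0.72×5.2 + 0.50×2.4 + 0.33×1.1 = 5.3070
Strategy 2: R₀ = 0.81×6.5 + 0.66×3.0 + 0.37×6.8 = 9.7610
Strategy 3: R₀ = 0.66×0.0 + 0.46×3.2 + 0.33×6.5 = 3.6170
Highest R₀: strategy 2 with 9.7610.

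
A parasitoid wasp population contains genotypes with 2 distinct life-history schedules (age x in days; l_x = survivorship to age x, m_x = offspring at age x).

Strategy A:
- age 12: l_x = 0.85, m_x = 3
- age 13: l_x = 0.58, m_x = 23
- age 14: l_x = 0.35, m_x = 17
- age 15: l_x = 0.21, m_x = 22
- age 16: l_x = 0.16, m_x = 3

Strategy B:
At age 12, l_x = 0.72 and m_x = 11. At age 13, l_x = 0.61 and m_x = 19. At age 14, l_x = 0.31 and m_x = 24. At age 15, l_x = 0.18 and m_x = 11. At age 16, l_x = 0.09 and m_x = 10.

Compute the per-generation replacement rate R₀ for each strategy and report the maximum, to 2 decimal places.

Strategy A: R₀ = 0.85×3 + 0.58×23 + 0.35×17 + 0.21×22 + 0.16×3 = 26.9400
Strategy B: R₀ = 0.72×11 + 0.61×19 + 0.31×24 + 0.18×11 + 0.09×10 = 29.8300
Highest R₀: strategy B with 29.8300.

29.83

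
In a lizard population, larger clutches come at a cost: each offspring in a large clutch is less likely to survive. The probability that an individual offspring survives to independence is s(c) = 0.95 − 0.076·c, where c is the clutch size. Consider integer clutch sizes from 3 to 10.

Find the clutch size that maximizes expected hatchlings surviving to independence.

Expected hatchlings surviving to independence = c × s(c):
  c=3: 3 × 0.722 = 2.166
  c=4: 4 × 0.646 = 2.584
  c=5: 5 × 0.570 = 2.850
  c=6: 6 × 0.494 = 2.964
  c=7: 7 × 0.418 = 2.926
  c=8: 8 × 0.342 = 2.736
  c=9: 9 × 0.266 = 2.394
  c=10: 10 × 0.190 = 1.900
Maximum at c = 6 (2.964 hatchlings surviving to independence).

6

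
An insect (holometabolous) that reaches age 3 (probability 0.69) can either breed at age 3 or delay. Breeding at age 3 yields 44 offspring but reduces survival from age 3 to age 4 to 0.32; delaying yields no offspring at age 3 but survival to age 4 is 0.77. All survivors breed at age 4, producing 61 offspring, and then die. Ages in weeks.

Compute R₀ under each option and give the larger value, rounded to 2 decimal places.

breed at age 3: R₀ = 0.69 × (44 + 0.32 × 61) = 0.69 × 63.5200 = 43.8288
delay to age 4: R₀ = 0.69 × (0.77 × 61) = 0.69 × 46.9700 = 32.4093
Higher: breed at age 3 (43.8288).

43.83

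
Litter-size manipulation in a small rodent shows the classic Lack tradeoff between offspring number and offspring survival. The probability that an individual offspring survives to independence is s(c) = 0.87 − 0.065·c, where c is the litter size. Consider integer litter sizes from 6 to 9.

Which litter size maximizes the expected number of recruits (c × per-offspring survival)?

Expected recruits = c × s(c):
  c=6: 6 × 0.480 = 2.880
  c=7: 7 × 0.415 = 2.905
  c=8: 8 × 0.350 = 2.800
  c=9: 9 × 0.285 = 2.565
Maximum at c = 7 (2.905 recruits).

7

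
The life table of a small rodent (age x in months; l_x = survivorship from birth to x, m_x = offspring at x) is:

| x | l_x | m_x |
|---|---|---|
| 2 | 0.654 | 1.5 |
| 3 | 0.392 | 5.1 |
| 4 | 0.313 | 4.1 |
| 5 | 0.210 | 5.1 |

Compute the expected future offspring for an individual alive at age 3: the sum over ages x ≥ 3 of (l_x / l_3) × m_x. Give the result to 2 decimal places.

11.11

l_3 = 0.392. Conditional survival from age 3 to x is l_x / l_3.
  x=3: (0.392/0.392) × 5.1 = 5.1000
  x=4: (0.313/0.392) × 4.1 = 3.2737
  x=5: (0.210/0.392) × 5.1 = 2.7321
Sum = 5.1000 + 3.2737 + 2.7321 = 11.1059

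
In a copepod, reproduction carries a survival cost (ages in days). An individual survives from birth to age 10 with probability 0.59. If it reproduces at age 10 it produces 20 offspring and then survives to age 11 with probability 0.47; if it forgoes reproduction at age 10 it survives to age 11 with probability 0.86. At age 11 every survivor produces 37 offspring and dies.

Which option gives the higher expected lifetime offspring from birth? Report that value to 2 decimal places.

22.06

breed at age 10: R₀ = 0.59 × (20 + 0.47 × 37) = 0.59 × 37.3900 = 22.0601
delay to age 11: R₀ = 0.59 × (0.86 × 37) = 0.59 × 31.8200 = 18.7738
Higher: breed at age 10 (22.0601).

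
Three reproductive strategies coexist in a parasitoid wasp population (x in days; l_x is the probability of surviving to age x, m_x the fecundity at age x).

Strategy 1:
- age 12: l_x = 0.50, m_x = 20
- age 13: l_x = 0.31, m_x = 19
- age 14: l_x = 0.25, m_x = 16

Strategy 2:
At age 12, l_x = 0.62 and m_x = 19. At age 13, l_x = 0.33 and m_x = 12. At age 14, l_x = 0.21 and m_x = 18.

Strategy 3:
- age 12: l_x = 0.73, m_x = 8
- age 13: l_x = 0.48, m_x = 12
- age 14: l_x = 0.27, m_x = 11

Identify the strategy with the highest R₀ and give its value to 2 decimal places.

Strategy 1: R₀ = 0.50×20 + 0.31×19 + 0.25×16 = 19.8900
Strategy 2: R₀ = 0.62×19 + 0.33×12 + 0.21×18 = 19.5200
Strategy 3: R₀ = 0.73×8 + 0.48×12 + 0.27×11 = 14.5700
Highest R₀: strategy 1 with 19.8900.

19.89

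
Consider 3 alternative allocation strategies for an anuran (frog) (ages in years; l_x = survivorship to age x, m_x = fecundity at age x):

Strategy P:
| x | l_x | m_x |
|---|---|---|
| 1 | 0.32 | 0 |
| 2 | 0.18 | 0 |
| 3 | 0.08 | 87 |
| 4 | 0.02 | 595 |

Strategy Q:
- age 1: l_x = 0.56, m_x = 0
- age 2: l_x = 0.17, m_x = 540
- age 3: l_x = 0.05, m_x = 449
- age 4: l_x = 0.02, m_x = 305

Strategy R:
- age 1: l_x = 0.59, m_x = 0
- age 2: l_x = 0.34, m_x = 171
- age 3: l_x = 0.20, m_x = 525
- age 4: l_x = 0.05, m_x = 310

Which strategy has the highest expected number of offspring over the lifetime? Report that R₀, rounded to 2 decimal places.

Strategy P: R₀ = 0.32×0 + 0.18×0 + 0.08×87 + 0.02×595 = 18.8600
Strategy Q: R₀ = 0.56×0 + 0.17×540 + 0.05×449 + 0.02×305 = 120.3500
Strategy R: R₀ = 0.59×0 + 0.34×171 + 0.20×525 + 0.05×310 = 178.6400
Highest R₀: strategy R with 178.6400.

178.64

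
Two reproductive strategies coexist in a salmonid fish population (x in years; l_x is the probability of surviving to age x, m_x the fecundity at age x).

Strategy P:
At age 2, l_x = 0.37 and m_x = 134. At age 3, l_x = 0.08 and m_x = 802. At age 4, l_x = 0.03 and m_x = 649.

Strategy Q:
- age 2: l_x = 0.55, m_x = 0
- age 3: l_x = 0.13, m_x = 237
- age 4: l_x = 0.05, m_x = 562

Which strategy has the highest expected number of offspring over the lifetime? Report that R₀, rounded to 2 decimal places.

133.21

Strategy P: R₀ = 0.37×134 + 0.08×802 + 0.03×649 = 133.2100
Strategy Q: R₀ = 0.55×0 + 0.13×237 + 0.05×562 = 58.9100
Highest R₀: strategy P with 133.2100.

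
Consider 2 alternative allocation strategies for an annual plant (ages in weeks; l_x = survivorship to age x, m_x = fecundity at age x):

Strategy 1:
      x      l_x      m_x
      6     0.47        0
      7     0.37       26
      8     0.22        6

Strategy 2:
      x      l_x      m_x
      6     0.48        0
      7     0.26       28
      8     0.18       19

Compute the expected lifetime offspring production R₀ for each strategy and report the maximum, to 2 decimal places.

Strategy 1: R₀ = 0.47×0 + 0.37×26 + 0.22×6 = 10.9400
Strategy 2: R₀ = 0.48×0 + 0.26×28 + 0.18×19 = 10.7000
Highest R₀: strategy 1 with 10.9400.

10.94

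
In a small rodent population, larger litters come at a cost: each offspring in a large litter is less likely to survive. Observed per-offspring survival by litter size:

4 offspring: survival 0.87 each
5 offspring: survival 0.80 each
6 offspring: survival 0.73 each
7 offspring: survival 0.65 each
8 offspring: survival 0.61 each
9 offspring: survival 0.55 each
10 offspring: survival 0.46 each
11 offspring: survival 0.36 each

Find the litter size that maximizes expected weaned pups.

9

Expected weaned pups = c × s(c):
  c=4: 4 × 0.87 = 3.480
  c=5: 5 × 0.80 = 4.000
  c=6: 6 × 0.73 = 4.380
  c=7: 7 × 0.65 = 4.550
  c=8: 8 × 0.61 = 4.880
  c=9: 9 × 0.55 = 4.950
  c=10: 10 × 0.46 = 4.600
  c=11: 11 × 0.36 = 3.960
Maximum at c = 9 (4.950 weaned pups).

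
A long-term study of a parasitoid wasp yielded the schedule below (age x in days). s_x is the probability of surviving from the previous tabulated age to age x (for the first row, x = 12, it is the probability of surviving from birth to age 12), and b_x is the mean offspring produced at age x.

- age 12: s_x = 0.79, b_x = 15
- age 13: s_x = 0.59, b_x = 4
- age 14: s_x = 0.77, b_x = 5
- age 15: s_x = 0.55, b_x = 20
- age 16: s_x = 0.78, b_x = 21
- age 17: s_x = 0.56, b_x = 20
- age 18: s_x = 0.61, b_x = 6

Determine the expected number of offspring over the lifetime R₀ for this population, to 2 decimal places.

24.73

Survivorship from birth: l_x = s_12·s_13·…·s_x.
  l_12 = 0.79000
  l_13 = 0.46610
  l_14 = 0.35890
  l_15 = 0.19739
  l_16 = 0.15397
  l_17 = 0.08622
  l_18 = 0.05260
R₀ = Σ l_x b_x:
  age 12: 0.79000 × 15 = 11.8500
  age 13: 0.46610 × 4 = 1.8644
  age 14: 0.35890 × 5 = 1.7945
  age 15: 0.19739 × 20 = 3.9478
  age 16: 0.15397 × 21 = 3.2334
  age 17: 0.08622 × 20 = 1.7244
  age 18: 0.05260 × 6 = 0.3156
R₀ = 11.8500 + 1.8644 + 1.7945 + 3.9478 + 3.2334 + 1.7244 + 0.3156 = 24.7301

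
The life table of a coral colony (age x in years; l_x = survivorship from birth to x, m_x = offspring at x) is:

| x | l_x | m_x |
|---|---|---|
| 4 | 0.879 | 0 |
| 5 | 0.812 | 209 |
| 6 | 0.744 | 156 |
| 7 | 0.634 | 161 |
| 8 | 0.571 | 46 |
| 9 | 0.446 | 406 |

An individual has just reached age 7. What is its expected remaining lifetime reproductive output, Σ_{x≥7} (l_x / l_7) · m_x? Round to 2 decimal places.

l_7 = 0.634. Conditional survival from age 7 to x is l_x / l_7.
  x=7: (0.634/0.634) × 161 = 161.0000
  x=8: (0.571/0.634) × 46 = 41.4290
  x=9: (0.446/0.634) × 406 = 285.6088
Sum = 161.0000 + 41.4290 + 285.6088 = 488.0379

488.04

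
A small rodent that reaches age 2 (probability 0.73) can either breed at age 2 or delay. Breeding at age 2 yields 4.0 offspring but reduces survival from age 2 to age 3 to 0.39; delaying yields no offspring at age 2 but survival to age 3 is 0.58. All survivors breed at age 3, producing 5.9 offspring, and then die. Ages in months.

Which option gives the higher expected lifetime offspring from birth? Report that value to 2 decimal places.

breed at age 2: R₀ = 0.73 × (4.0 + 0.39 × 5.9) = 0.73 × 6.3010 = 4.5997
delay to age 3: R₀ = 0.73 × (0.58 × 5.9) = 0.73 × 3.4220 = 2.4981
Higher: breed at age 2 (4.5997).

4.60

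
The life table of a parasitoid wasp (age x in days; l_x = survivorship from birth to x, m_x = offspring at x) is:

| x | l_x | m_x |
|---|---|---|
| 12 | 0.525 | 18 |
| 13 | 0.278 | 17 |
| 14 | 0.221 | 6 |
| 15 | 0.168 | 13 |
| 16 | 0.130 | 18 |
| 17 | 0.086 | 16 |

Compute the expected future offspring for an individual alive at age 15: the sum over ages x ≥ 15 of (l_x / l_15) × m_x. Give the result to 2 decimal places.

l_15 = 0.168. Conditional survival from age 15 to x is l_x / l_15.
  x=15: (0.168/0.168) × 13 = 13.0000
  x=16: (0.130/0.168) × 18 = 13.9286
  x=17: (0.086/0.168) × 16 = 8.1905
Sum = 13.0000 + 13.9286 + 8.1905 = 35.1190

35.12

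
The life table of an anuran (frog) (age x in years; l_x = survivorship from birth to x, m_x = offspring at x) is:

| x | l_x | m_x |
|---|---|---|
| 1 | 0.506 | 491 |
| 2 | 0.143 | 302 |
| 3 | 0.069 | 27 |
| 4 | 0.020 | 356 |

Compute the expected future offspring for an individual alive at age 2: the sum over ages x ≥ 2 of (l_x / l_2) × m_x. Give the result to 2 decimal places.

l_2 = 0.143. Conditional survival from age 2 to x is l_x / l_2.
  x=2: (0.143/0.143) × 302 = 302.0000
  x=3: (0.069/0.143) × 27 = 13.0280
  x=4: (0.020/0.143) × 356 = 49.7902
Sum = 302.0000 + 13.0280 + 49.7902 = 364.8182

364.82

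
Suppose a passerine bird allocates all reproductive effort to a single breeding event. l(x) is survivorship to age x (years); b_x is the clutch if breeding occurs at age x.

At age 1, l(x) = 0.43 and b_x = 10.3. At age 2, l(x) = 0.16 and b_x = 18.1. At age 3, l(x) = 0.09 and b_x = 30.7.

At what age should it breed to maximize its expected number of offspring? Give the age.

Expected offspring if breeding at age x = l(x) × b_x:
  age 1: 0.43 × 10.3 = 4.429
  age 2: 0.16 × 18.1 = 2.896
  age 3: 0.09 × 30.7 = 2.763
Maximum at age 1 (4.429).

1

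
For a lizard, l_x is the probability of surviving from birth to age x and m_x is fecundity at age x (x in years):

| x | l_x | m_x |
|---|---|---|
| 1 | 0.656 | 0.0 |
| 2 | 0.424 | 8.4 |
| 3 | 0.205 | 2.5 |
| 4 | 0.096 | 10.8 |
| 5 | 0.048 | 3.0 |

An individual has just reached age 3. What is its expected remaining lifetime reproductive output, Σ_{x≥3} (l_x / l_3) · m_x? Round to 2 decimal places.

l_3 = 0.205. Conditional survival from age 3 to x is l_x / l_3.
  x=3: (0.205/0.205) × 2.5 = 2.5000
  x=4: (0.096/0.205) × 10.8 = 5.0576
  x=5: (0.048/0.205) × 3.0 = 0.7024
Sum = 2.5000 + 5.0576 + 0.7024 = 8.2600

8.26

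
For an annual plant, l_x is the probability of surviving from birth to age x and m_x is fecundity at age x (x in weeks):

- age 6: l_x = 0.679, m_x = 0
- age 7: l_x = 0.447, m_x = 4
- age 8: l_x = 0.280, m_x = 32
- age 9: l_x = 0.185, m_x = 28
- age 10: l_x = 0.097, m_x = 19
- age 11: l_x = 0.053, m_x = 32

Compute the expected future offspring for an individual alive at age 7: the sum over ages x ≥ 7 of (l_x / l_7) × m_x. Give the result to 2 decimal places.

l_7 = 0.447. Conditional survival from age 7 to x is l_x / l_7.
  x=7: (0.447/0.447) × 4 = 4.0000
  x=8: (0.280/0.447) × 32 = 20.0447
  x=9: (0.185/0.447) × 28 = 11.5884
  x=10: (0.097/0.447) × 19 = 4.1230
  x=11: (0.053/0.447) × 32 = 3.7942
Sum = 4.0000 + 20.0447 + 11.5884 + 4.1230 + 3.7942 = 43.5503

43.55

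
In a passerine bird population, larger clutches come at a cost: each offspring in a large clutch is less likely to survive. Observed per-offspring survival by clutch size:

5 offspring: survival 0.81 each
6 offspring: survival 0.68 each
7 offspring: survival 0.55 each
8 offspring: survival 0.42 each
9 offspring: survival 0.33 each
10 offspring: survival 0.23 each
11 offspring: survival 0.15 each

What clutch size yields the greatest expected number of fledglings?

6

Expected fledglings = c × s(c):
  c=5: 5 × 0.81 = 4.050
  c=6: 6 × 0.68 = 4.080
  c=7: 7 × 0.55 = 3.850
  c=8: 8 × 0.42 = 3.360
  c=9: 9 × 0.33 = 2.970
  c=10: 10 × 0.23 = 2.300
  c=11: 11 × 0.15 = 1.650
Maximum at c = 6 (4.080 fledglings).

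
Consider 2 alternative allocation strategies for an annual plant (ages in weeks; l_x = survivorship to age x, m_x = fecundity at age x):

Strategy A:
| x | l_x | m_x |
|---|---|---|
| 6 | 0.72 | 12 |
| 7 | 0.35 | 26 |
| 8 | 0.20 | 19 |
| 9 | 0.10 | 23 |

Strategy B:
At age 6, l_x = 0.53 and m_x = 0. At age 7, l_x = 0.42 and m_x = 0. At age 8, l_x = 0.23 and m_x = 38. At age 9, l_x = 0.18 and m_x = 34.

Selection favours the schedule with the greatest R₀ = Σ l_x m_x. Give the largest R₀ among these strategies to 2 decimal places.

23.84

Strategy A: R₀ = 0.72×12 + 0.35×26 + 0.20×19 + 0.10×23 = 23.8400
Strategy B: R₀ = 0.53×0 + 0.42×0 + 0.23×38 + 0.18×34 = 14.8600
Highest R₀: strategy A with 23.8400.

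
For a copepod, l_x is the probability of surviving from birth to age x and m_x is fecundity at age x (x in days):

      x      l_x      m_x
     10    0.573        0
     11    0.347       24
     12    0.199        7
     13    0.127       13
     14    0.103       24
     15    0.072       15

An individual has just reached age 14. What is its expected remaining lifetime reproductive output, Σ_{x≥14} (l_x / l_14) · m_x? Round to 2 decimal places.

l_14 = 0.103. Conditional survival from age 14 to x is l_x / l_14.
  x=14: (0.103/0.103) × 24 = 24.0000
  x=15: (0.072/0.103) × 15 = 10.4854
Sum = 24.0000 + 10.4854 = 34.4854

34.49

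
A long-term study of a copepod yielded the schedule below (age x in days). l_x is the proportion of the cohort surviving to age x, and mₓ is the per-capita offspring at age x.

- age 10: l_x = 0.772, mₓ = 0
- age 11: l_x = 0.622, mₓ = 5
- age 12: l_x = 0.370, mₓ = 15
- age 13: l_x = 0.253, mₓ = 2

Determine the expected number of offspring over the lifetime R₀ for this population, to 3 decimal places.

9.166

R₀ = Σ l_x mₓ:
  age 10: 0.772 × 0 = 0.0000
  age 11: 0.622 × 5 = 3.1100
  age 12: 0.370 × 15 = 5.5500
  age 13: 0.253 × 2 = 0.5060
R₀ = 0.0000 + 3.1100 + 5.5500 + 0.5060 = 9.1660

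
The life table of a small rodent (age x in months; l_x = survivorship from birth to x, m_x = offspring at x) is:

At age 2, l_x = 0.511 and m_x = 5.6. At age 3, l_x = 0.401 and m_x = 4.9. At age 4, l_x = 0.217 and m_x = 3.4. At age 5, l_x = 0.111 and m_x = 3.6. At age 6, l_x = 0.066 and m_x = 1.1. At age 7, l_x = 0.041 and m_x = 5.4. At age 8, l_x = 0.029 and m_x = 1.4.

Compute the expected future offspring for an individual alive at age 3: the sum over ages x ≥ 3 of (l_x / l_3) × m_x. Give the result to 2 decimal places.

8.57

l_3 = 0.401. Conditional survival from age 3 to x is l_x / l_3.
  x=3: (0.401/0.401) × 4.9 = 4.9000
  x=4: (0.217/0.401) × 3.4 = 1.8399
  x=5: (0.111/0.401) × 3.6 = 0.9965
  x=6: (0.066/0.401) × 1.1 = 0.1810
  x=7: (0.041/0.401) × 5.4 = 0.5521
  x=8: (0.029/0.401) × 1.4 = 0.1012
Sum = 4.9000 + 1.8399 + 0.9965 + 0.1810 + 0.5521 + 0.1012 = 8.5708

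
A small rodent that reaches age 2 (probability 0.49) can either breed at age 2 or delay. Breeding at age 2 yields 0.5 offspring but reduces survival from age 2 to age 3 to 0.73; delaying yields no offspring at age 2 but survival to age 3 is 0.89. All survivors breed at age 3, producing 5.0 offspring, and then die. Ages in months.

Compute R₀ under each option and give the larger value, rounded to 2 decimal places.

breed at age 2: R₀ = 0.49 × (0.5 + 0.73 × 5.0) = 0.49 × 4.1500 = 2.0335
delay to age 3: R₀ = 0.49 × (0.89 × 5.0) = 0.49 × 4.4500 = 2.1805
Higher: delay to age 3 (2.1805).

2.18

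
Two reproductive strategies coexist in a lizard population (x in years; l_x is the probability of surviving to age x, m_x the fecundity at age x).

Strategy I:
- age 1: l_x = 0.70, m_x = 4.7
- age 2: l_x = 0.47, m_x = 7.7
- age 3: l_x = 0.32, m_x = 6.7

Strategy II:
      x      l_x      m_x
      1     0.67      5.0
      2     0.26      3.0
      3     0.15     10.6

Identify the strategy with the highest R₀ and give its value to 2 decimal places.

Strategy I: R₀ = 0.70×4.7 + 0.47×7.7 + 0.32×6.7 = 9.0530
Strategy II: R₀ = 0.67×5.0 + 0.26×3.0 + 0.15×10.6 = 5.7200
Highest R₀: strategy I with 9.0530.

9.05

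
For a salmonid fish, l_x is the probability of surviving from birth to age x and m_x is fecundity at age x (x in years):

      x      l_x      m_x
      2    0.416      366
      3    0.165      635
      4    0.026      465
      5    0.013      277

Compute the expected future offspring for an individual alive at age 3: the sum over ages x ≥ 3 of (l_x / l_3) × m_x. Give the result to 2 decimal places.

l_3 = 0.165. Conditional survival from age 3 to x is l_x / l_3.
  x=3: (0.165/0.165) × 635 = 635.0000
  x=4: (0.026/0.165) × 465 = 73.2727
  x=5: (0.013/0.165) × 277 = 21.8242
Sum = 635.0000 + 73.2727 + 21.8242 = 730.0970

730.10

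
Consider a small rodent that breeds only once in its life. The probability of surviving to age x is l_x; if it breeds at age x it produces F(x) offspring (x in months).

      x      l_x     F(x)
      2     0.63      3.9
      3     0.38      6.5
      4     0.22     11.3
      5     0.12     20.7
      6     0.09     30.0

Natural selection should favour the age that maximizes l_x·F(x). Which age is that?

Expected offspring if breeding at age x = l_x × F(x):
  age 2: 0.63 × 3.9 = 2.457
  age 3: 0.38 × 6.5 = 2.470
  age 4: 0.22 × 11.3 = 2.486
  age 5: 0.12 × 20.7 = 2.484
  age 6: 0.09 × 30.0 = 2.700
Maximum at age 6 (2.700).

6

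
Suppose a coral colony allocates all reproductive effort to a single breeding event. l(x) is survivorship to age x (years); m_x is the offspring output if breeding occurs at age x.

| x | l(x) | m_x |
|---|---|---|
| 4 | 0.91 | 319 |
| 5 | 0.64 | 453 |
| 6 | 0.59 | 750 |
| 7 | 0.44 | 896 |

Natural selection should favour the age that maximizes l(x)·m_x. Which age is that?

6

Expected offspring if breeding at age x = l(x) × m_x:
  age 4: 0.91 × 319 = 290.290
  age 5: 0.64 × 453 = 289.920
  age 6: 0.59 × 750 = 442.500
  age 7: 0.44 × 896 = 394.240
Maximum at age 6 (442.500).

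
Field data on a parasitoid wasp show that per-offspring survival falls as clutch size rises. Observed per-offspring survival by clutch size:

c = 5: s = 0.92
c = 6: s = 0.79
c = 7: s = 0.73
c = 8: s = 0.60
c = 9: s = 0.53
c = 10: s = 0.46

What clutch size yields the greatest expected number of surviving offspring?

7

Expected surviving offspring = c × s(c):
  c=5: 5 × 0.92 = 4.600
  c=6: 6 × 0.79 = 4.740
  c=7: 7 × 0.73 = 5.110
  c=8: 8 × 0.60 = 4.800
  c=9: 9 × 0.53 = 4.770
  c=10: 10 × 0.46 = 4.600
Maximum at c = 7 (5.110 surviving offspring).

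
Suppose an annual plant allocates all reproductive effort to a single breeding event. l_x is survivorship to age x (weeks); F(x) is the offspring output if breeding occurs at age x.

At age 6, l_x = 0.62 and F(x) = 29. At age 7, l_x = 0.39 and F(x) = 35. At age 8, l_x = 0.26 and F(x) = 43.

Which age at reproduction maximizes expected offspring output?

Expected offspring if breeding at age x = l_x × F(x):
  age 6: 0.62 × 29 = 17.980
  age 7: 0.39 × 35 = 13.650
  age 8: 0.26 × 43 = 11.180
Maximum at age 6 (17.980).

6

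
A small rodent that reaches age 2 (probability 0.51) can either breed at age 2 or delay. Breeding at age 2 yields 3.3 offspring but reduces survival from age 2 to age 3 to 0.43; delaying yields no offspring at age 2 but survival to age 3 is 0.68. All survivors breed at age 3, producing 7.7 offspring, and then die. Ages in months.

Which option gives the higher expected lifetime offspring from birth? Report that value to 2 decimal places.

breed at age 2: R₀ = 0.51 × (3.3 + 0.43 × 7.7) = 0.51 × 6.6110 = 3.3716
delay to age 3: R₀ = 0.51 × (0.68 × 7.7) = 0.51 × 5.2360 = 2.6704
Higher: breed at age 2 (3.3716).

3.37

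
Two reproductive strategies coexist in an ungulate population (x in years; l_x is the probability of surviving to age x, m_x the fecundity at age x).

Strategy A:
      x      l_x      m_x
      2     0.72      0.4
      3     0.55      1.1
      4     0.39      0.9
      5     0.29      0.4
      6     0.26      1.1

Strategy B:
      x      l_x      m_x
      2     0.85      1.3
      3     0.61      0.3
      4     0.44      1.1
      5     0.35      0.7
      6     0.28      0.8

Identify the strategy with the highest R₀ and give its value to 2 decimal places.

2.24

Strategy A: R₀ = 0.72×0.4 + 0.55×1.1 + 0.39×0.9 + 0.29×0.4 + 0.26×1.1 = 1.6460
Strategy B: R₀ = 0.85×1.3 + 0.61×0.3 + 0.44×1.1 + 0.35×0.7 + 0.28×0.8 = 2.2410
Highest R₀: strategy B with 2.2410.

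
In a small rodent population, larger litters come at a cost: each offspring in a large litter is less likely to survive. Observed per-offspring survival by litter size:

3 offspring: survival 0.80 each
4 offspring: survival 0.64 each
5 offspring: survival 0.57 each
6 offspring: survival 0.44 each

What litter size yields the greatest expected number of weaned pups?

5

Expected weaned pups = c × s(c):
  c=3: 3 × 0.80 = 2.400
  c=4: 4 × 0.64 = 2.560
  c=5: 5 × 0.57 = 2.850
  c=6: 6 × 0.44 = 2.640
Maximum at c = 5 (2.850 weaned pups).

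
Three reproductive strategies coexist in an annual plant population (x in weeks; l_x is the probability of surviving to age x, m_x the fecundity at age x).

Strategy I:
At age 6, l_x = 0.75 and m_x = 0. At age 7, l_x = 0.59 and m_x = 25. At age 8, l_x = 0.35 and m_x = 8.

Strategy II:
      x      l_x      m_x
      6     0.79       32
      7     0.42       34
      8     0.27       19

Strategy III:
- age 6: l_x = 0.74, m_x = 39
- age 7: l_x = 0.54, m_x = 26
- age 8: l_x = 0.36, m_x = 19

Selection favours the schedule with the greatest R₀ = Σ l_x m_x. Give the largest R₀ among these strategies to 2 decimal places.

Strategy I: R₀ = 0.75×0 + 0.59×25 + 0.35×8 = 17.5500
Strategy II: R₀ = 0.79×32 + 0.42×34 + 0.27×19 = 44.6900
Strategy III: R₀ = 0.74×39 + 0.54×26 + 0.36×19 = 49.7400
Highest R₀: strategy III with 49.7400.

49.74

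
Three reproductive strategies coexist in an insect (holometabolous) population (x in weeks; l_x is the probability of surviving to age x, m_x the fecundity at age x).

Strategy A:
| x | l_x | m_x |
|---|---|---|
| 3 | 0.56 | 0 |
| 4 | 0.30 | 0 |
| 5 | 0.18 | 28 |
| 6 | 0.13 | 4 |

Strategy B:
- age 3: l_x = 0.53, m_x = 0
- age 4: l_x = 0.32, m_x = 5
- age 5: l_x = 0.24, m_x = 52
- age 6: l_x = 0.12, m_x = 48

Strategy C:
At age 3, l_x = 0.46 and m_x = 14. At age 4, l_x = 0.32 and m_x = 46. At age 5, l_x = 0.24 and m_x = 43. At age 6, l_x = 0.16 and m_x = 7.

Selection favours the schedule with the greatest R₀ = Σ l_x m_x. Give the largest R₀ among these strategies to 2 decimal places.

Strategy A: R₀ = 0.56×0 + 0.30×0 + 0.18×28 + 0.13×4 = 5.5600
Strategy B: R₀ = 0.53×0 + 0.32×5 + 0.24×52 + 0.12×48 = 19.8400
Strategy C: R₀ = 0.46×14 + 0.32×46 + 0.24×43 + 0.16×7 = 32.6000
Highest R₀: strategy C with 32.6000.

32.60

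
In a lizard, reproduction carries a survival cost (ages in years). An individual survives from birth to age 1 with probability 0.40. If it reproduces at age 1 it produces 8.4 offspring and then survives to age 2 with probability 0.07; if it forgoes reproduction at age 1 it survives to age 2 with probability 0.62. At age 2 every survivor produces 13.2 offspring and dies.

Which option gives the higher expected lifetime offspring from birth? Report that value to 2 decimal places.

3.73

breed at age 1: R₀ = 0.40 × (8.4 + 0.07 × 13.2) = 0.40 × 9.3240 = 3.7296
delay to age 2: R₀ = 0.40 × (0.62 × 13.2) = 0.40 × 8.1840 = 3.2736
Higher: breed at age 1 (3.7296).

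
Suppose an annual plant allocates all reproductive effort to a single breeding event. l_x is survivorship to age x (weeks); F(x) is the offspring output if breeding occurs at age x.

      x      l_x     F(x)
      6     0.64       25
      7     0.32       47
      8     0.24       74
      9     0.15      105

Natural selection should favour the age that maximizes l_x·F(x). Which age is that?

8

Expected offspring if breeding at age x = l_x × F(x):
  age 6: 0.64 × 25 = 16.000
  age 7: 0.32 × 47 = 15.040
  age 8: 0.24 × 74 = 17.760
  age 9: 0.15 × 105 = 15.750
Maximum at age 8 (17.760).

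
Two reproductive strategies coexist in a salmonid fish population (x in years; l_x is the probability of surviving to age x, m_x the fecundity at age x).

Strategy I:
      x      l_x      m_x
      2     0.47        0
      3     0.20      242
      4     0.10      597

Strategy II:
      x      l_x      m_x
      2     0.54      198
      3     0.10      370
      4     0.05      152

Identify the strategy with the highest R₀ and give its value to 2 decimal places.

Strategy I: R₀ = 0.47×0 + 0.20×242 + 0.10×597 = 108.1000
Strategy II: R₀ = 0.54×198 + 0.10×370 + 0.05×152 = 151.5200
Highest R₀: strategy II with 151.5200.

151.52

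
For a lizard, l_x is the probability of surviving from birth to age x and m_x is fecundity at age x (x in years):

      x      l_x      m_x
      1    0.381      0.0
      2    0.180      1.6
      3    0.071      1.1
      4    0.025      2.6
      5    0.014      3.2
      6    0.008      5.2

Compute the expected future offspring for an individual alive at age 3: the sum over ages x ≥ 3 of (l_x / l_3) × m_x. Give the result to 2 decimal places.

l_3 = 0.071. Conditional survival from age 3 to x is l_x / l_3.
  x=3: (0.071/0.071) × 1.1 = 1.1000
  x=4: (0.025/0.071) × 2.6 = 0.9155
  x=5: (0.014/0.071) × 3.2 = 0.6310
  x=6: (0.008/0.071) × 5.2 = 0.5859
Sum = 1.1000 + 0.9155 + 0.6310 + 0.5859 = 3.2324

3.23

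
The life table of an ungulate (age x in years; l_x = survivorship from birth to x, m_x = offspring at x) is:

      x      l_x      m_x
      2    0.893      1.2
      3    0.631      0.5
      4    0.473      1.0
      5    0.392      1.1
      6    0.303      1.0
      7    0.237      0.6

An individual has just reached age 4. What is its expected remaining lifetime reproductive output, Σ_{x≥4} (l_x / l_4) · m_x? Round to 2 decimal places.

l_4 = 0.473. Conditional survival from age 4 to x is l_x / l_4.
  x=4: (0.473/0.473) × 1.0 = 1.0000
  x=5: (0.392/0.473) × 1.1 = 0.9116
  x=6: (0.303/0.473) × 1.0 = 0.6406
  x=7: (0.237/0.473) × 0.6 = 0.3006
Sum = 1.0000 + 0.9116 + 0.6406 + 0.3006 = 2.8529

2.85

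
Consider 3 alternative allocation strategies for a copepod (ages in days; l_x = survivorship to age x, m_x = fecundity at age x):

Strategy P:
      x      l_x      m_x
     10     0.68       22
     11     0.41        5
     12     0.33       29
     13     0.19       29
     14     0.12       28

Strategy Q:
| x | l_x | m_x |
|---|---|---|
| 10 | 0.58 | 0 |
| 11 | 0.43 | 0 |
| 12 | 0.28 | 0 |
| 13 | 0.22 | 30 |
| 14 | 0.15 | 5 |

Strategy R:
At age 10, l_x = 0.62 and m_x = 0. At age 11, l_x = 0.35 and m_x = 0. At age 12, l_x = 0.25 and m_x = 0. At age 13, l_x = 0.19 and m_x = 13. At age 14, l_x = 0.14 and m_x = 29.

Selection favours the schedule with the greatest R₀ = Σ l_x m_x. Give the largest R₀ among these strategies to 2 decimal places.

Strategy P: R₀ = 0.68×22 + 0.41×5 + 0.33×29 + 0.19×29 + 0.12×28 = 35.4500
Strategy Q: R₀ = 0.58×0 + 0.43×0 + 0.28×0 + 0.22×30 + 0.15×5 = 7.3500
Strategy R: R₀ = 0.62×0 + 0.35×0 + 0.25×0 + 0.19×13 + 0.14×29 = 6.5300
Highest R₀: strategy P with 35.4500.

35.45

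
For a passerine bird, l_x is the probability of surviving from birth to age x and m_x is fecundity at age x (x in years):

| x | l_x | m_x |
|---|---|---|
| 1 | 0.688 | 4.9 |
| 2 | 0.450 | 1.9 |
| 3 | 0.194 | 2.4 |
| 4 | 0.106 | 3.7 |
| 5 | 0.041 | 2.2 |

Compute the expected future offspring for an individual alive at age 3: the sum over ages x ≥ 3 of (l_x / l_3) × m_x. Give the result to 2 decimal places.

4.89

l_3 = 0.194. Conditional survival from age 3 to x is l_x / l_3.
  x=3: (0.194/0.194) × 2.4 = 2.4000
  x=4: (0.106/0.194) × 3.7 = 2.0216
  x=5: (0.041/0.194) × 2.2 = 0.4649
Sum = 2.4000 + 2.0216 + 0.4649 = 4.8866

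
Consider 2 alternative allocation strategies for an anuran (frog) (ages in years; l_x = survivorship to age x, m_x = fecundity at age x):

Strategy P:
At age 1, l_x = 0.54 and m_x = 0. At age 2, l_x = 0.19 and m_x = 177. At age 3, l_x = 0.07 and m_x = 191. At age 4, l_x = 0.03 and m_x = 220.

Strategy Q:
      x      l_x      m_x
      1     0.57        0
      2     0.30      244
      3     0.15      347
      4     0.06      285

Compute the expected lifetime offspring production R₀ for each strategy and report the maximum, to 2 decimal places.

Strategy P: R₀ = 0.54×0 + 0.19×177 + 0.07×191 + 0.03×220 = 53.6000
Strategy Q: R₀ = 0.57×0 + 0.30×244 + 0.15×347 + 0.06×285 = 142.3500
Highest R₀: strategy Q with 142.3500.

142.35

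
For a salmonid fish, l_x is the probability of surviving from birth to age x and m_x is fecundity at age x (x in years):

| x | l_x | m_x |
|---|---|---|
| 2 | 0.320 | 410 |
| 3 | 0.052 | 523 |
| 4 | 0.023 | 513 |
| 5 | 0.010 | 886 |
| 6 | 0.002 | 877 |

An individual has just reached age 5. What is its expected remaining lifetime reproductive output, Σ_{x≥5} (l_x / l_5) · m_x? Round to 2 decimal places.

l_5 = 0.010. Conditional survival from age 5 to x is l_x / l_5.
  x=5: (0.010/0.010) × 886 = 886.0000
  x=6: (0.002/0.010) × 877 = 175.4000
Sum = 886.0000 + 175.4000 = 1061.4000

1061.40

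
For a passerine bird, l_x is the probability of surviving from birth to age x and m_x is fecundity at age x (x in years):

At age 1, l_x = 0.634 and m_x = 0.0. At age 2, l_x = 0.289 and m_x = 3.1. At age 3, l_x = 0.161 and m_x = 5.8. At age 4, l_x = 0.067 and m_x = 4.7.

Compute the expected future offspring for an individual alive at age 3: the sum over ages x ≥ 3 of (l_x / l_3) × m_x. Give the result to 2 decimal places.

l_3 = 0.161. Conditional survival from age 3 to x is l_x / l_3.
  x=3: (0.161/0.161) × 5.8 = 5.8000
  x=4: (0.067/0.161) × 4.7 = 1.9559
Sum = 5.8000 + 1.9559 = 7.7559

7.76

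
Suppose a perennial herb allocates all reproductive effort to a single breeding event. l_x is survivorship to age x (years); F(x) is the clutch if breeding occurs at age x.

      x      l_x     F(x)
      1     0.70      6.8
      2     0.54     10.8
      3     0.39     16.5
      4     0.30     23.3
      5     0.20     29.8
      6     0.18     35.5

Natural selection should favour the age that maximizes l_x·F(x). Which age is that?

Expected offspring if breeding at age x = l_x × F(x):
  age 1: 0.70 × 6.8 = 4.760
  age 2: 0.54 × 10.8 = 5.832
  age 3: 0.39 × 16.5 = 6.435
  age 4: 0.30 × 23.3 = 6.990
  age 5: 0.20 × 29.8 = 5.960
  age 6: 0.18 × 35.5 = 6.390
Maximum at age 4 (6.990).

4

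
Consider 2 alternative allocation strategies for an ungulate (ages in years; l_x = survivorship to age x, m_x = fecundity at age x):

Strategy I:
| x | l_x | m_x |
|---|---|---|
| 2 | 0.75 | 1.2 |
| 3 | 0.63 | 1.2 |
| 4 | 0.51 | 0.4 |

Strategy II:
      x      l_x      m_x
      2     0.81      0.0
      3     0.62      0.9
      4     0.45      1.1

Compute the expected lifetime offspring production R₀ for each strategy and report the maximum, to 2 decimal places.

1.86

Strategy I: R₀ = 0.75×1.2 + 0.63×1.2 + 0.51×0.4 = 1.8600
Strategy II: R₀ = 0.81×0.0 + 0.62×0.9 + 0.45×1.1 = 1.0530
Highest R₀: strategy I with 1.8600.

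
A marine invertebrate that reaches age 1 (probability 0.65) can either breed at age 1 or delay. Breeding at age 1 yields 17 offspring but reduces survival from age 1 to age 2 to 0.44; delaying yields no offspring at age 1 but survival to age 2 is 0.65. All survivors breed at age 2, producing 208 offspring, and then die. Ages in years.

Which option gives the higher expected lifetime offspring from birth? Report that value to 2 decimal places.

87.88

breed at age 1: R₀ = 0.65 × (17 + 0.44 × 208) = 0.65 × 108.5200 = 70.5380
delay to age 2: R₀ = 0.65 × (0.65 × 208) = 0.65 × 135.2000 = 87.8800
Higher: delay to age 2 (87.8800).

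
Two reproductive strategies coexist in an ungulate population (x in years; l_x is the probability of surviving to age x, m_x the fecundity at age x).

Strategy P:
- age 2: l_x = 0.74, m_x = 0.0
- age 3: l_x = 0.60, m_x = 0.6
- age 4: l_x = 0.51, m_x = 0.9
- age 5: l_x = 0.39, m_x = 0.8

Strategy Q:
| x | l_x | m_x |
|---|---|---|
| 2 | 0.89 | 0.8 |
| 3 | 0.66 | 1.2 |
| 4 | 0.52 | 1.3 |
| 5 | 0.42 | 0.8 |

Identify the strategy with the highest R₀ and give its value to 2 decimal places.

Strategy P: R₀ = 0.74×0.0 + 0.60×0.6 + 0.51×0.9 + 0.39×0.8 = 1.1310
Strategy Q: R₀ = 0.89×0.8 + 0.66×1.2 + 0.52×1.3 + 0.42×0.8 = 2.5160
Highest R₀: strategy Q with 2.5160.

2.52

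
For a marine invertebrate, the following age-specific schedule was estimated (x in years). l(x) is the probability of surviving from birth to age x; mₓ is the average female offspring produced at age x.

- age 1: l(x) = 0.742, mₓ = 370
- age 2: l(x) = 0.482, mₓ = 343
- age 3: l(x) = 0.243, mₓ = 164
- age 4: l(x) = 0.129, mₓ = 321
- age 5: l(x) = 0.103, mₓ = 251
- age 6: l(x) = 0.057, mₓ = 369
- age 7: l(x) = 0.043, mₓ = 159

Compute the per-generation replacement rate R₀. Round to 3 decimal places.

574.850

R₀ = Σ l(x) mₓ:
  age 1: 0.742 × 370 = 274.5400
  age 2: 0.482 × 343 = 165.3260
  age 3: 0.243 × 164 = 39.8520
  age 4: 0.129 × 321 = 41.4090
  age 5: 0.103 × 251 = 25.8530
  age 6: 0.057 × 369 = 21.0330
  age 7: 0.043 × 159 = 6.8370
R₀ = 274.5400 + 165.3260 + 39.8520 + 41.4090 + 25.8530 + 21.0330 + 6.8370 = 574.8500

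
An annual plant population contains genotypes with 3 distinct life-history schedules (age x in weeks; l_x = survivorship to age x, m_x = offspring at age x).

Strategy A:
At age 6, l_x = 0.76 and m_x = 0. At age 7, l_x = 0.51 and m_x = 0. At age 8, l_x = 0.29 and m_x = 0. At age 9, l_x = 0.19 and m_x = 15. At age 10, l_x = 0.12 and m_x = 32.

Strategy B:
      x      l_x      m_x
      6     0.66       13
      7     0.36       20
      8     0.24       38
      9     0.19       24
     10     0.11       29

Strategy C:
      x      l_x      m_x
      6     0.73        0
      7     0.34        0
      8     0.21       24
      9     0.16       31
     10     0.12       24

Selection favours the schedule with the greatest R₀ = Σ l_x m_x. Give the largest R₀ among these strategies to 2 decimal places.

Strategy A: R₀ = 0.76×0 + 0.51×0 + 0.29×0 + 0.19×15 + 0.12×32 = 6.6900
Strategy B: R₀ = 0.66×13 + 0.36×20 + 0.24×38 + 0.19×24 + 0.11×29 = 32.6500
Strategy C: R₀ = 0.73×0 + 0.34×0 + 0.21×24 + 0.16×31 + 0.12×24 = 12.8800
Highest R₀: strategy B with 32.6500.

32.65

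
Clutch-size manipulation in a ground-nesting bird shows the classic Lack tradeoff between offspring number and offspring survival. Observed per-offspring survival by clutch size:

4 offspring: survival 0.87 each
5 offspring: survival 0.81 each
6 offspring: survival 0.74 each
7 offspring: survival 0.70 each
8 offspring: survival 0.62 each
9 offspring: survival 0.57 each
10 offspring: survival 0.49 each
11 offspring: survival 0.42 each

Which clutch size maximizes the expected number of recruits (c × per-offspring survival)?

9

Expected recruits = c × s(c):
  c=4: 4 × 0.87 = 3.480
  c=5: 5 × 0.81 = 4.050
  c=6: 6 × 0.74 = 4.440
  c=7: 7 × 0.70 = 4.900
  c=8: 8 × 0.62 = 4.960
  c=9: 9 × 0.57 = 5.130
  c=10: 10 × 0.49 = 4.900
  c=11: 11 × 0.42 = 4.620
Maximum at c = 9 (5.130 recruits).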